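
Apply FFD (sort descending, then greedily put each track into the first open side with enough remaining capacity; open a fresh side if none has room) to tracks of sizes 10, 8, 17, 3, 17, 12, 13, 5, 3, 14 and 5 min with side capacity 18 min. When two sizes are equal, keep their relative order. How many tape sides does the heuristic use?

7

Sorted descending: 17, 17, 14, 13, 12, 10, 8, 5, 5, 3, 3.
  17 → side 1 (new)  [load 17/18]
  17 → side 2 (new)  [load 17/18]
  14 → side 3 (new)  [load 14/18]
  13 → side 4 (new)  [load 13/18]
  12 → side 5 (new)  [load 12/18]
  10 → side 6 (new)  [load 10/18]
  8 → side 6  [load 18/18]
  5 → side 4  [load 18/18]
  5 → side 5  [load 17/18]
  3 → side 3  [load 17/18]
  3 → side 7 (new)  [load 3/18]
7 tape sides opened.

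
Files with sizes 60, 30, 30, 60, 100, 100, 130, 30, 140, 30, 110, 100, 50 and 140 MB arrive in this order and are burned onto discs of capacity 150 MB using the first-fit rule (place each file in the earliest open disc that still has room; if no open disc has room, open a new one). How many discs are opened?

9

  60 → disc 1 (new)  [load 60/150]
  30 → disc 1  [load 90/150]
  30 → disc 1  [load 120/150]
  60 → disc 2 (new)  [load 60/150]
  100 → disc 3 (new)  [load 100/150]
  100 → disc 4 (new)  [load 100/150]
  130 → disc 5 (new)  [load 130/150]
  30 → disc 1  [load 150/150]
  140 → disc 6 (new)  [load 140/150]
  30 → disc 2  [load 90/150]
  110 → disc 7 (new)  [load 110/150]
  100 → disc 8 (new)  [load 100/150]
  50 → disc 2  [load 140/150]
  140 → disc 9 (new)  [load 140/150]
9 discs opened.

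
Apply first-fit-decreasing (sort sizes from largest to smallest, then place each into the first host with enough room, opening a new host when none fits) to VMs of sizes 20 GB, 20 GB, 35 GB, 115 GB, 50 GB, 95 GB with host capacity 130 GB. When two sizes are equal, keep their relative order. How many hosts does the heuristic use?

3

Sorted descending: 115, 95, 50, 35, 20, 20.
  115 → host 1 (new)  [load 115/130]
  95 → host 2 (new)  [load 95/130]
  50 → host 3 (new)  [load 50/130]
  35 → host 2  [load 130/130]
  20 → host 3  [load 70/130]
  20 → host 3  [load 90/130]
3 hosts opened.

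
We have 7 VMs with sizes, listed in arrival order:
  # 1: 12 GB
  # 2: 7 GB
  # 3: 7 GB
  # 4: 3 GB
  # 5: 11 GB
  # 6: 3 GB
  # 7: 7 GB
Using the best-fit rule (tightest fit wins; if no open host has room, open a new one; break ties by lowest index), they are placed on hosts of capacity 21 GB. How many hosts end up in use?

  12 → host 1 (new)  [load 12/21]
  7 → host 1  [load 19/21]
  7 → host 2 (new)  [load 7/21]
  3 → host 2  [load 10/21]
  11 → host 2  [load 21/21]
  3 → host 3 (new)  [load 3/21]
  7 → host 3  [load 10/21]
3 hosts opened.

3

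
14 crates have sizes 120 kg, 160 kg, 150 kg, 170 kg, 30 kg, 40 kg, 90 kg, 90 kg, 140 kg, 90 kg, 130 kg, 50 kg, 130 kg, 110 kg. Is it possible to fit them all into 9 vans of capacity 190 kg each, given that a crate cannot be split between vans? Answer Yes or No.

Total = 1500 kg; ⌈1500/190⌉ = 8.
The bound of 8 does not rule out 9, but exhaustive search shows no assignment into 9 vans of capacity 190 kg exists — the minimum is 10.

No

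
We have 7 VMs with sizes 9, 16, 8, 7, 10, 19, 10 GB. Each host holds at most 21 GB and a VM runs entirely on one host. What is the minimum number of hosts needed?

5

Total = 19 + 16 + 10 + 10 + 9 + 8 + 7 = 79 GB.
Lower bound: ⌈79/21⌉ = 4 hosts.
A packing using 5 hosts:
  host 1: 19 = 19
  host 2: 16 = 16
  host 3: 10 + 10 = 20
  host 4: 9 + 8 = 17
  host 5: 7 = 7
No arrangement into 4 hosts stays within capacity, so 5 is optimal.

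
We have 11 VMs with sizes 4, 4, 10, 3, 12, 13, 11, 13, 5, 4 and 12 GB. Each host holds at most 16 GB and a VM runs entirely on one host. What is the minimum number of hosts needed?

6

Total = 13 + 13 + 12 + 12 + 11 + 10 + 5 + 4 + 4 + 4 + 3 = 91 GB.
Lower bound: ⌈91/16⌉ = 6 hosts.
A packing using 6 hosts:
  host 1: 13 + 3 = 16
  host 2: 13 = 13
  host 3: 12 + 4 = 16
  host 4: 12 + 4 = 16
  host 5: 11 + 5 = 16
  host 6: 10 + 4 = 14
This matches the lower bound, so 6 is optimal.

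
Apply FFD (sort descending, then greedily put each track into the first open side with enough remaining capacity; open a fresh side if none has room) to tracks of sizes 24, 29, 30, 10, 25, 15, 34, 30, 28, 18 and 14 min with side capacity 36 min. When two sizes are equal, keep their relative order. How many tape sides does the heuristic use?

Sorted descending: 34, 30, 30, 29, 28, 25, 24, 18, 15, 14, 10.
  34 → side 1 (new)  [load 34/36]
  30 → side 2 (new)  [load 30/36]
  30 → side 3 (new)  [load 30/36]
  29 → side 4 (new)  [load 29/36]
  28 → side 5 (new)  [load 28/36]
  25 → side 6 (new)  [load 25/36]
  24 → side 7 (new)  [load 24/36]
  18 → side 8 (new)  [load 18/36]
  15 → side 8  [load 33/36]
  14 → side 9 (new)  [load 14/36]
  10 → side 6  [load 35/36]
9 tape sides opened.

9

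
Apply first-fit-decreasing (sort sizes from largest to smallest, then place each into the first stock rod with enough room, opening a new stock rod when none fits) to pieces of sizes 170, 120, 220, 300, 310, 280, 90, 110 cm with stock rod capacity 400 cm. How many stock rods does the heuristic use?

Sorted descending: 310, 300, 280, 220, 170, 120, 110, 90.
  310 → stock rod 1 (new)  [load 310/400]
  300 → stock rod 2 (new)  [load 300/400]
  280 → stock rod 3 (new)  [load 280/400]
  220 → stock rod 4 (new)  [load 220/400]
  170 → stock rod 4  [load 390/400]
  120 → stock rod 3  [load 400/400]
  110 → stock rod 5 (new)  [load 110/400]
  90 → stock rod 1  [load 400/400]
5 stock rods opened.

5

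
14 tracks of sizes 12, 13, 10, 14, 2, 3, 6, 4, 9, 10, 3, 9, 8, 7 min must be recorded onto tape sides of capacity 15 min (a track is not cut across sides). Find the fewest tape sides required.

Total = 14 + 13 + 12 + 10 + 10 + 9 + 9 + 8 + 7 + 6 + 4 + 3 + 3 + 2 = 110 min.
Lower bound: ⌈110/15⌉ = 8 tape sides.
A packing using 8 tape sides:
  side 1: 14 = 14
  side 2: 13 + 2 = 15
  side 3: 12 + 3 = 15
  side 4: 10 + 4 = 14
  side 5: 10 + 3 = 13
  side 6: 9 + 6 = 15
  side 7: 9 = 9
  side 8: 8 + 7 = 15
This matches the lower bound, so 8 is optimal.

8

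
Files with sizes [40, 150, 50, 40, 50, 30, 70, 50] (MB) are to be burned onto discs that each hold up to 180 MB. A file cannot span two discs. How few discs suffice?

3

Total = 150 + 70 + 50 + 50 + 50 + 40 + 40 + 30 = 480 MB.
Lower bound: ⌈480/180⌉ = 3 discs.
A packing using 3 discs:
  disc 1: 150 + 30 = 180
  disc 2: 70 + 50 + 50 = 170
  disc 3: 50 + 40 + 40 = 130
This matches the lower bound, so 3 is optimal.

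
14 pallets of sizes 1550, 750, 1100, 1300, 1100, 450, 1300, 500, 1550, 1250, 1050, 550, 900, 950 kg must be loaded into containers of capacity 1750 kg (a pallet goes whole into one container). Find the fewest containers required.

Total = 1550 + 1550 + 1300 + 1300 + 1250 + 1100 + 1100 + 1050 + 950 + 900 + 750 + 550 + 500 + 450 = 14300 kg.
Lower bound: ⌈14300/1750⌉ = 9 containers.
Also, 10 pallets each exceed 875 kg, and no two of those can share a container, so at least 10 containers are needed.
A packing using 10 containers:
  container 1: 1550 = 1550
  container 2: 1550 = 1550
  container 3: 1300 + 450 = 1750
  container 4: 1300 = 1300
  container 5: 1250 + 500 = 1750
  container 6: 1100 + 550 = 1650
  container 7: 1100 = 1100
  container 8: 1050 = 1050
  container 9: 950 + 750 = 1700
  container 10: 900 = 900
This matches the lower bound, so 10 is optimal.

10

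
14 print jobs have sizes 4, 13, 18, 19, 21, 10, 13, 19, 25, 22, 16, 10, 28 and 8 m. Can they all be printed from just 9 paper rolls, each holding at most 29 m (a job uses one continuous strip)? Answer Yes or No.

Yes

A valid assignment using 9 paper rolls:
  roll 1: 28 = 28
  roll 2: 25 + 4 = 29
  roll 3: 22 = 22
  roll 4: 21 + 8 = 29
  roll 5: 19 + 10 = 29
  roll 6: 19 + 10 = 29
  roll 7: 18 = 18
  roll 8: 16 + 13 = 29
  roll 9: 13 = 13
Every load is within 29 m, so 9 paper rolls suffice.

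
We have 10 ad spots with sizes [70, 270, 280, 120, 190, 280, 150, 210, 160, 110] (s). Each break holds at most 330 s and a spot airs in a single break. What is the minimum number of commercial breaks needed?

7

Total = 280 + 280 + 270 + 210 + 190 + 160 + 150 + 120 + 110 + 70 = 1840 s.
Lower bound: ⌈1840/330⌉ = 6 commercial breaks.
A packing using 7 commercial breaks:
  break 1: 280 = 280
  break 2: 280 = 280
  break 3: 270 = 270
  break 4: 210 + 120 = 330
  break 5: 190 + 110 = 300
  break 6: 160 + 150 = 310
  break 7: 70 = 70
No arrangement into 6 commercial breaks stays within capacity, so 7 is optimal.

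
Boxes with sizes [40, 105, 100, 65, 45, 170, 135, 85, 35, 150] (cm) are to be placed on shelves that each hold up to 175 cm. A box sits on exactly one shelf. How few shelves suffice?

Total = 170 + 150 + 135 + 105 + 100 + 85 + 65 + 45 + 40 + 35 = 930 cm.
Lower bound: ⌈930/175⌉ = 6 shelves.
A packing using 6 shelves:
  shelf 1: 170 = 170
  shelf 2: 150 = 150
  shelf 3: 135 + 40 = 175
  shelf 4: 105 + 65 = 170
  shelf 5: 100 + 45 = 145
  shelf 6: 85 + 35 = 120
This matches the lower bound, so 6 is optimal.

6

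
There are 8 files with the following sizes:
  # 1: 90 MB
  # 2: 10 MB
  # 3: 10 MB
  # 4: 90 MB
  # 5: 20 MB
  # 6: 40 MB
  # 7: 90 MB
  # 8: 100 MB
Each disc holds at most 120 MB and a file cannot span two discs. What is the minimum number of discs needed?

5

Total = 100 + 90 + 90 + 90 + 40 + 20 + 10 + 10 = 450 MB.
Lower bound: ⌈450/120⌉ = 4 discs.
A packing using 5 discs:
  disc 1: 100 + 20 = 120
  disc 2: 90 + 10 + 10 = 110
  disc 3: 90 = 90
  disc 4: 90 = 90
  disc 5: 40 = 40
No arrangement into 4 discs stays within capacity, so 5 is optimal.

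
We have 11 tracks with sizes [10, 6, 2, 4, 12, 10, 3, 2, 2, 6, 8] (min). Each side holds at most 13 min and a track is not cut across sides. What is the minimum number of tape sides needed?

Total = 12 + 10 + 10 + 8 + 6 + 6 + 4 + 3 + 2 + 2 + 2 = 65 min.
Lower bound: ⌈65/13⌉ = 5 tape sides.
A packing using 6 tape sides:
  side 1: 12 = 12
  side 2: 10 + 3 = 13
  side 3: 10 + 2 = 12
  side 4: 8 + 4 = 12
  side 5: 6 + 6 = 12
  side 6: 2 + 2 = 4
No arrangement into 5 tape sides stays within capacity, so 6 is optimal.

6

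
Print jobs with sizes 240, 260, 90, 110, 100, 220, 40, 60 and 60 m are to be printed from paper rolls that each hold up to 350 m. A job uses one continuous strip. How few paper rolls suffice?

Total = 260 + 240 + 220 + 110 + 100 + 90 + 60 + 60 + 40 = 1180 m.
Lower bound: ⌈1180/350⌉ = 4 paper rolls.
A packing using 4 paper rolls:
  roll 1: 260 + 90 = 350
  roll 2: 240 + 110 = 350
  roll 3: 220 + 100 = 320
  roll 4: 60 + 60 + 40 = 160
This matches the lower bound, so 4 is optimal.

4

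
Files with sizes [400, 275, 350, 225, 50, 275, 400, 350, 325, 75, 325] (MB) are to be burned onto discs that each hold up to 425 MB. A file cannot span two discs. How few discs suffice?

9

Total = 400 + 400 + 350 + 350 + 325 + 325 + 275 + 275 + 225 + 75 + 50 = 3050 MB.
Lower bound: ⌈3050/425⌉ = 8 discs.
Also, 9 files each exceed 425/2 MB, and no two of those can share a disc, so at least 9 discs are needed.
A packing using 9 discs:
  disc 1: 400 = 400
  disc 2: 400 = 400
  disc 3: 350 + 75 = 425
  disc 4: 350 + 50 = 400
  disc 5: 325 = 325
  disc 6: 325 = 325
  disc 7: 275 = 275
  disc 8: 275 = 275
  disc 9: 225 = 225
This matches the lower bound, so 9 is optimal.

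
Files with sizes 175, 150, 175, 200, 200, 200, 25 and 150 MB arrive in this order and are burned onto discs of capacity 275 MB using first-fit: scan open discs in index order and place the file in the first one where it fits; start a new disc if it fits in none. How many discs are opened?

  175 → disc 1 (new)  [load 175/275]
  150 → disc 2 (new)  [load 150/275]
  175 → disc 3 (new)  [load 175/275]
  200 → disc 4 (new)  [load 200/275]
  200 → disc 5 (new)  [load 200/275]
  200 → disc 6 (new)  [load 200/275]
  25 → disc 1  [load 200/275]
  150 → disc 7 (new)  [load 150/275]
7 discs opened.

7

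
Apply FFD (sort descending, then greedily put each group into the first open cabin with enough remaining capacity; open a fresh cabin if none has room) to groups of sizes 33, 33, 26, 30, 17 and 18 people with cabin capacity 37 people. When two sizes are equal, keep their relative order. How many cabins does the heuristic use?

5

Sorted descending: 33, 33, 30, 26, 18, 17.
  33 → cabin 1 (new)  [load 33/37]
  33 → cabin 2 (new)  [load 33/37]
  30 → cabin 3 (new)  [load 30/37]
  26 → cabin 4 (new)  [load 26/37]
  18 → cabin 5 (new)  [load 18/37]
  17 → cabin 5  [load 35/37]
5 cabins opened.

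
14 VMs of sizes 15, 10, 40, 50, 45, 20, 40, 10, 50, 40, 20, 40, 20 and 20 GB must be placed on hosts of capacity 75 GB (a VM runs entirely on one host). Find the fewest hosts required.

Total = 50 + 50 + 45 + 40 + 40 + 40 + 40 + 20 + 20 + 20 + 20 + 15 + 10 + 10 = 420 GB.
Lower bound: ⌈420/75⌉ = 6 hosts.
Also, 7 VMs each exceed 75/2 GB, and no two of those can share a host, so at least 7 hosts are needed.
A packing using 7 hosts:
  host 1: 50 + 20 = 70
  host 2: 50 + 20 = 70
  host 3: 45 + 20 + 10 = 75
  host 4: 40 + 20 + 15 = 75
  host 5: 40 + 10 = 50
  host 6: 40 = 40
  host 7: 40 = 40
This matches the lower bound, so 7 is optimal.

7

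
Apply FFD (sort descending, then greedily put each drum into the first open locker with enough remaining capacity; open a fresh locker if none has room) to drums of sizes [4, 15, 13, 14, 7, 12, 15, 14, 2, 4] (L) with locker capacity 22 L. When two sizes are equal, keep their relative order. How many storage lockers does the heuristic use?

6

Sorted descending: 15, 15, 14, 14, 13, 12, 7, 4, 4, 2.
  15 → locker 1 (new)  [load 15/22]
  15 → locker 2 (new)  [load 15/22]
  14 → locker 3 (new)  [load 14/22]
  14 → locker 4 (new)  [load 14/22]
  13 → locker 5 (new)  [load 13/22]
  12 → locker 6 (new)  [load 12/22]
  7 → locker 1  [load 22/22]
  4 → locker 2  [load 19/22]
  4 → locker 3  [load 18/22]
  2 → locker 2  [load 21/22]
6 storage lockers opened.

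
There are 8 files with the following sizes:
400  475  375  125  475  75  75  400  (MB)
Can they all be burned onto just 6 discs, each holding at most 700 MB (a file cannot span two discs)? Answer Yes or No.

Yes

A valid assignment using 5 discs:
  disc 1: 475 + 125 + 75 = 675
  disc 2: 475 + 75 = 550
  disc 3: 400 = 400
  disc 4: 400 = 400
  disc 5: 375 = 375
That uses only 5 ≤ 6, so 6 discs are enough.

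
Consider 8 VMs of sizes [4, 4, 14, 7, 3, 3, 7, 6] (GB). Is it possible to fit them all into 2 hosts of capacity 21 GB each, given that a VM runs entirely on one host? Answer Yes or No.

No

Total = 48 GB; ⌈48/21⌉ = 3.
At least 3 hosts are required, but only 2 are allowed.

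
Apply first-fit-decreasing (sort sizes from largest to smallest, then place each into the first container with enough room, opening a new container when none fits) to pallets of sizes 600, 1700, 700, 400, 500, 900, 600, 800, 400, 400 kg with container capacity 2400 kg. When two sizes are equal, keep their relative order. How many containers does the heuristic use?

3

Sorted descending: 1700, 900, 800, 700, 600, 600, 500, 400, 400, 400.
  1700 → container 1 (new)  [load 1700/2400]
  900 → container 2 (new)  [load 900/2400]
  800 → container 2  [load 1700/2400]
  700 → container 1  [load 2400/2400]
  600 → container 2  [load 2300/2400]
  600 → container 3 (new)  [load 600/2400]
  500 → container 3  [load 1100/2400]
  400 → container 3  [load 1500/2400]
  400 → container 3  [load 1900/2400]
  400 → container 3  [load 2300/2400]
3 containers opened.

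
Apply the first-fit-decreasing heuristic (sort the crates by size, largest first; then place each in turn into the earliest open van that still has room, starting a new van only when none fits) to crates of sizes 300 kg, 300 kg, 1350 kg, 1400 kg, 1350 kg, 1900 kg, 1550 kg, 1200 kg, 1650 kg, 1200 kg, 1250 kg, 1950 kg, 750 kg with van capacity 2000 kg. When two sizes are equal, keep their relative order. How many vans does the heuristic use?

Sorted descending: 1950, 1900, 1650, 1550, 1400, 1350, 1350, 1250, 1200, 1200, 750, 300, 300.
  1950 → van 1 (new)  [load 1950/2000]
  1900 → van 2 (new)  [load 1900/2000]
  1650 → van 3 (new)  [load 1650/2000]
  1550 → van 4 (new)  [load 1550/2000]
  1400 → van 5 (new)  [load 1400/2000]
  1350 → van 6 (new)  [load 1350/2000]
  1350 → van 7 (new)  [load 1350/2000]
  1250 → van 8 (new)  [load 1250/2000]
  1200 → van 9 (new)  [load 1200/2000]
  1200 → van 10 (new)  [load 1200/2000]
  750 → van 8  [load 2000/2000]
  300 → van 3  [load 1950/2000]
  300 → van 4  [load 1850/2000]
10 vans opened.

10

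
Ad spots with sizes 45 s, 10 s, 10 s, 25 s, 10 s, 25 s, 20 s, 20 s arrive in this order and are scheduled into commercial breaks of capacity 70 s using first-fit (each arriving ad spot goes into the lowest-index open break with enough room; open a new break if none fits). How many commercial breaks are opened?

  45 → break 1 (new)  [load 45/70]
  10 → break 1  [load 55/70]
  10 → break 1  [load 65/70]
  25 → break 2 (new)  [load 25/70]
  10 → break 2  [load 35/70]
  25 → break 2  [load 60/70]
  20 → break 3 (new)  [load 20/70]
  20 → break 3  [load 40/70]
3 commercial breaks opened.

3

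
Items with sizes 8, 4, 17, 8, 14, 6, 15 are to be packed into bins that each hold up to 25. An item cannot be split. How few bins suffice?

3

Total = 17 + 15 + 14 + 8 + 8 + 6 + 4 = 72.
Lower bound: ⌈72/25⌉ = 3 bins.
A packing using 3 bins:
  bin 1: 17 + 8 = 25
  bin 2: 15 + 8 = 23
  bin 3: 14 + 6 + 4 = 24
This matches the lower bound, so 3 is optimal.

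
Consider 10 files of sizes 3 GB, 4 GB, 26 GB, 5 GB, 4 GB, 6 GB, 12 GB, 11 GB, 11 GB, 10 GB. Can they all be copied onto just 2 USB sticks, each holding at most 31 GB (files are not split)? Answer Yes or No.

Total = 92 GB; ⌈92/31⌉ = 3.
At least 3 USB sticks are required, but only 2 are allowed.

No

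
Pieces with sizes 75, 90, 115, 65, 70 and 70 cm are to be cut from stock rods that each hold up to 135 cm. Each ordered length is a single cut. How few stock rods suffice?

Total = 115 + 90 + 75 + 70 + 70 + 65 = 485 cm.
Lower bound: ⌈485/135⌉ = 4 stock rods.
Also, 5 pieces each exceed 135/2 cm, and no two of those can share a stock rod, so at least 5 stock rods are needed.
A packing using 5 stock rods:
  stock rod 1: 115 = 115
  stock rod 2: 90 = 90
  stock rod 3: 75 = 75
  stock rod 4: 70 + 65 = 135
  stock rod 5: 70 = 70
This matches the lower bound, so 5 is optimal.

5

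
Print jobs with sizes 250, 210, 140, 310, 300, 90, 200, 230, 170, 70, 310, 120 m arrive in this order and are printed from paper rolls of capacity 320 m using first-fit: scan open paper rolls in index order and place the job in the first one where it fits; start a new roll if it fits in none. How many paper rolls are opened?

8

  250 → roll 1 (new)  [load 250/320]
  210 → roll 2 (new)  [load 210/320]
  140 → roll 3 (new)  [load 140/320]
  310 → roll 4 (new)  [load 310/320]
  300 → roll 5 (new)  [load 300/320]
  90 → roll 2  [load 300/320]
  200 → roll 6 (new)  [load 200/320]
  230 → roll 7 (new)  [load 230/320]
  170 → roll 3  [load 310/320]
  70 → roll 1  [load 320/320]
  310 → roll 8 (new)  [load 310/320]
  120 → roll 6  [load 320/320]
8 paper rolls opened.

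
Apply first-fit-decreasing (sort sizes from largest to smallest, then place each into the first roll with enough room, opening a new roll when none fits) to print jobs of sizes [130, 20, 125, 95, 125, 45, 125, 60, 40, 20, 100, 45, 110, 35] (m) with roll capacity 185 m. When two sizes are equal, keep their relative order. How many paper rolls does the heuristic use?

Sorted descending: 130, 125, 125, 125, 110, 100, 95, 60, 45, 45, 40, 35, 20, 20.
  130 → roll 1 (new)  [load 130/185]
  125 → roll 2 (new)  [load 125/185]
  125 → roll 3 (new)  [load 125/185]
  125 → roll 4 (new)  [load 125/185]
  110 → roll 5 (new)  [load 110/185]
  100 → roll 6 (new)  [load 100/185]
  95 → roll 7 (new)  [load 95/185]
  60 → roll 2  [load 185/185]
  45 → roll 1  [load 175/185]
  45 → roll 3  [load 170/185]
  40 → roll 4  [load 165/185]
  35 → roll 5  [load 145/185]
  20 → roll 4  [load 185/185]
  20 → roll 5  [load 165/185]
7 paper rolls opened.

7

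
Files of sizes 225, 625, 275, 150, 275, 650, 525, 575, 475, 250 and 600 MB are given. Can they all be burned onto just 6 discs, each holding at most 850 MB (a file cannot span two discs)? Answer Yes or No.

A valid assignment using 6 discs:
  disc 1: 650 + 150 = 800
  disc 2: 625 + 225 = 850
  disc 3: 600 + 250 = 850
  disc 4: 575 + 275 = 850
  disc 5: 525 + 275 = 800
  disc 6: 475 = 475
Every load is within 850 MB, so 6 discs suffice.

Yes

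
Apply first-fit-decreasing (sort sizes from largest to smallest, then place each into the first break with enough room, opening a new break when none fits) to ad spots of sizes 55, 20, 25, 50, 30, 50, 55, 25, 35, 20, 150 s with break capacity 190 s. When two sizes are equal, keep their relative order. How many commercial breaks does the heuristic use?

3

Sorted descending: 150, 55, 55, 50, 50, 35, 30, 25, 25, 20, 20.
  150 → break 1 (new)  [load 150/190]
  55 → break 2 (new)  [load 55/190]
  55 → break 2  [load 110/190]
  50 → break 2  [load 160/190]
  50 → break 3 (new)  [load 50/190]
  35 → break 1  [load 185/190]
  30 → break 2  [load 190/190]
  25 → break 3  [load 75/190]
  25 → break 3  [load 100/190]
  20 → break 3  [load 120/190]
  20 → break 3  [load 140/190]
3 commercial breaks opened.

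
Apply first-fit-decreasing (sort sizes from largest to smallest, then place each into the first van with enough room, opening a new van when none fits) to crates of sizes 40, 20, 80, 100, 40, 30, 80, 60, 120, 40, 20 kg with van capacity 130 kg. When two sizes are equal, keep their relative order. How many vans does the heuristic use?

Sorted descending: 120, 100, 80, 80, 60, 40, 40, 40, 30, 20, 20.
  120 → van 1 (new)  [load 120/130]
  100 → van 2 (new)  [load 100/130]
  80 → van 3 (new)  [load 80/130]
  80 → van 4 (new)  [load 80/130]
  60 → van 5 (new)  [load 60/130]
  40 → van 3  [load 120/130]
  40 → van 4  [load 120/130]
  40 → van 5  [load 100/130]
  30 → van 2  [load 130/130]
  20 → van 5  [load 120/130]
  20 → van 6 (new)  [load 20/130]
6 vans opened.

6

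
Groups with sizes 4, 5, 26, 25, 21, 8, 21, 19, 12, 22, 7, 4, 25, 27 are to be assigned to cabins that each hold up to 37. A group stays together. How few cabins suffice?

Total = 27 + 26 + 25 + 25 + 22 + 21 + 21 + 19 + 12 + 8 + 7 + 5 + 4 + 4 = 226.
Lower bound: ⌈226/37⌉ = 7 cabins.
Also, 8 groups each exceed 37/2, and no two of those can share a cabin, so at least 8 cabins are needed.
A packing using 8 cabins:
  cabin 1: 27 + 8 = 35
  cabin 2: 26 + 7 + 4 = 37
  cabin 3: 25 + 12 = 37
  cabin 4: 25 + 5 + 4 = 34
  cabin 5: 22 = 22
  cabin 6: 21 = 21
  cabin 7: 21 = 21
  cabin 8: 19 = 19
This matches the lower bound, so 8 is optimal.

8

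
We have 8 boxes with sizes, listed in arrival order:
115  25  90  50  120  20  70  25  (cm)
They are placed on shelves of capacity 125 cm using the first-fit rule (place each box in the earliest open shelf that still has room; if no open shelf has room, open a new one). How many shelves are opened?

5

  115 → shelf 1 (new)  [load 115/125]
  25 → shelf 2 (new)  [load 25/125]
  90 → shelf 2  [load 115/125]
  50 → shelf 3 (new)  [load 50/125]
  120 → shelf 4 (new)  [load 120/125]
  20 → shelf 3  [load 70/125]
  70 → shelf 5 (new)  [load 70/125]
  25 → shelf 3  [load 95/125]
5 shelves opened.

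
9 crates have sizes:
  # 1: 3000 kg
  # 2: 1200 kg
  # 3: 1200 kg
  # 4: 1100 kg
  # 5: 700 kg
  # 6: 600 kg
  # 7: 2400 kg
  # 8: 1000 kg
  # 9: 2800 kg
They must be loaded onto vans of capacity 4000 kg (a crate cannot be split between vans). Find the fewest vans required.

Total = 3000 + 2800 + 2400 + 1200 + 1200 + 1100 + 1000 + 700 + 600 = 14000 kg.
Lower bound: ⌈14000/4000⌉ = 4 vans.
A packing using 4 vans:
  van 1: 3000 + 1000 = 4000
  van 2: 2800 + 1200 = 4000
  van 3: 2400 + 1200 = 3600
  van 4: 1100 + 700 + 600 = 2400
This matches the lower bound, so 4 is optimal.

4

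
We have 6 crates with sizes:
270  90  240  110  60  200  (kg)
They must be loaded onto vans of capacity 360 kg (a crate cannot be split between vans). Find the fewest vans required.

Total = 270 + 240 + 200 + 110 + 90 + 60 = 970 kg.
Lower bound: ⌈970/360⌉ = 3 vans.
A packing using 3 vans:
  van 1: 270 + 90 = 360
  van 2: 240 + 110 = 350
  van 3: 200 + 60 = 260
This matches the lower bound, so 3 is optimal.

3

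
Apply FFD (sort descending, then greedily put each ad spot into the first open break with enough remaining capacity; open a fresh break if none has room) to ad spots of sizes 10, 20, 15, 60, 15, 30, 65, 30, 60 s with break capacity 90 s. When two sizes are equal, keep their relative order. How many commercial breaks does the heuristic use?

Sorted descending: 65, 60, 60, 30, 30, 20, 15, 15, 10.
  65 → break 1 (new)  [load 65/90]
  60 → break 2 (new)  [load 60/90]
  60 → break 3 (new)  [load 60/90]
  30 → break 2  [load 90/90]
  30 → break 3  [load 90/90]
  20 → break 1  [load 85/90]
  15 → break 4 (new)  [load 15/90]
  15 → break 4  [load 30/90]
  10 → break 4  [load 40/90]
4 commercial breaks opened.

4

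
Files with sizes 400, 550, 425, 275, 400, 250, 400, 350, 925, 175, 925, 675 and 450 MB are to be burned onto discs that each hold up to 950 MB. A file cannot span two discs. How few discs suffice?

Total = 925 + 925 + 675 + 550 + 450 + 425 + 400 + 400 + 400 + 350 + 275 + 250 + 175 = 6200 MB.
Lower bound: ⌈6200/950⌉ = 7 discs.
A packing using 7 discs:
  disc 1: 925 = 925
  disc 2: 925 = 925
  disc 3: 675 + 275 = 950
  disc 4: 550 + 400 = 950
  disc 5: 450 + 425 = 875
  disc 6: 400 + 400 = 800
  disc 7: 350 + 250 + 175 = 775
This matches the lower bound, so 7 is optimal.

7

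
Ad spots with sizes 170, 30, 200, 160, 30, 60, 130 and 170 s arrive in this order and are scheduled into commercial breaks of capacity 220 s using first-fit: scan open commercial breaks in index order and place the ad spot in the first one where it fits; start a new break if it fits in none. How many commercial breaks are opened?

5

  170 → break 1 (new)  [load 170/220]
  30 → break 1  [load 200/220]
  200 → break 2 (new)  [load 200/220]
  160 → break 3 (new)  [load 160/220]
  30 → break 3  [load 190/220]
  60 → break 4 (new)  [load 60/220]
  130 → break 4  [load 190/220]
  170 → break 5 (new)  [load 170/220]
5 commercial breaks opened.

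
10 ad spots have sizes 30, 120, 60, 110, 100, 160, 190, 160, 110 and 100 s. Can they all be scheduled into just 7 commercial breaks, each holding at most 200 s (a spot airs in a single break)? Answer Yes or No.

A valid assignment using 7 commercial breaks:
  break 1: 190 = 190
  break 2: 160 + 30 = 190
  break 3: 160 = 160
  break 4: 120 + 60 = 180
  break 5: 110 = 110
  break 6: 110 = 110
  break 7: 100 + 100 = 200
Every load is within 200 s, so 7 commercial breaks suffice.

Yes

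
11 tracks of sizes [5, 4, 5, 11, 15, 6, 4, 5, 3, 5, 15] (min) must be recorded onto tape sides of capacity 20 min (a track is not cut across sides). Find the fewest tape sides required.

4

Total = 15 + 15 + 11 + 6 + 5 + 5 + 5 + 5 + 4 + 4 + 3 = 78 min.
Lower bound: ⌈78/20⌉ = 4 tape sides.
A packing using 4 tape sides:
  side 1: 15 + 5 = 20
  side 2: 15 + 5 = 20
  side 3: 11 + 6 + 3 = 20
  side 4: 5 + 5 + 4 + 4 = 18
This matches the lower bound, so 4 is optimal.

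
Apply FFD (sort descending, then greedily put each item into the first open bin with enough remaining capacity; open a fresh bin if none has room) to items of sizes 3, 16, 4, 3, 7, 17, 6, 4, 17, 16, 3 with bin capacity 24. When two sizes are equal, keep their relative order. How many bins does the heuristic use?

Sorted descending: 17, 17, 16, 16, 7, 6, 4, 4, 3, 3, 3.
  17 → bin 1 (new)  [load 17/24]
  17 → bin 2 (new)  [load 17/24]
  16 → bin 3 (new)  [load 16/24]
  16 → bin 4 (new)  [load 16/24]
  7 → bin 1  [load 24/24]
  6 → bin 2  [load 23/24]
  4 → bin 3  [load 20/24]
  4 → bin 3  [load 24/24]
  3 → bin 4  [load 19/24]
  3 → bin 4  [load 22/24]
  3 → bin 5 (new)  [load 3/24]
5 bins opened.

5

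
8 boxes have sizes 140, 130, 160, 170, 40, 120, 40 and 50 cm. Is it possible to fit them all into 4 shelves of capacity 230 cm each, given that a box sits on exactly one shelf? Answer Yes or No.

Total = 850 cm; ⌈850/230⌉ = 4.
5 boxes each exceed half the capacity and cannot share a shelf, forcing at least 5 shelves.
At least 5 shelves are required, but only 4 are allowed.

No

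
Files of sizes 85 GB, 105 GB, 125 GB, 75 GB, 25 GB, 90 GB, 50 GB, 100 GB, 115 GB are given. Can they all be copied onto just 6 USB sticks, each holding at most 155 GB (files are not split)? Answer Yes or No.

No

Total = 770 GB; ⌈770/155⌉ = 5.
6 files each exceed half the capacity and cannot share a USB stick, forcing at least 6 USB sticks.
The bound of 6 does not rule out 6, but exhaustive search shows no assignment into 6 USB sticks of capacity 155 GB exists — the minimum is 7.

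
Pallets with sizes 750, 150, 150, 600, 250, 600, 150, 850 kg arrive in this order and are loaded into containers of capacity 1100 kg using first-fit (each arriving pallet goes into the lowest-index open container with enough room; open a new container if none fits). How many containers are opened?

4

  750 → container 1 (new)  [load 750/1100]
  150 → container 1  [load 900/1100]
  150 → container 1  [load 1050/1100]
  600 → container 2 (new)  [load 600/1100]
  250 → container 2  [load 850/1100]
  600 → container 3 (new)  [load 600/1100]
  150 → container 2  [load 1000/1100]
  850 → container 4 (new)  [load 850/1100]
4 containers opened.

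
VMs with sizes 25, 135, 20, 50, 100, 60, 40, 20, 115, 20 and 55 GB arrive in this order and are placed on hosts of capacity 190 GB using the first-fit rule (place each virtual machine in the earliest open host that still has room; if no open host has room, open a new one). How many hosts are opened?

  25 → host 1 (new)  [load 25/190]
  135 → host 1  [load 160/190]
  20 → host 1  [load 180/190]
  50 → host 2 (new)  [load 50/190]
  100 → host 2  [load 150/190]
  60 → host 3 (new)  [load 60/190]
  40 → host 2  [load 190/190]
  20 → host 3  [load 80/190]
  115 → host 4 (new)  [load 115/190]
  20 → host 3  [load 100/190]
  55 → host 3  [load 155/190]
4 hosts opened.

4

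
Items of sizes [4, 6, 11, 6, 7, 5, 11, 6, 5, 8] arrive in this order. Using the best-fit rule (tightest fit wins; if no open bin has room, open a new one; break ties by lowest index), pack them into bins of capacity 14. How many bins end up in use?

6

  4 → bin 1 (new)  [load 4/14]
  6 → bin 1  [load 10/14]
  11 → bin 2 (new)  [load 11/14]
  6 → bin 3 (new)  [load 6/14]
  7 → bin 3  [load 13/14]
  5 → bin 4 (new)  [load 5/14]
  11 → bin 5 (new)  [load 11/14]
  6 → bin 4  [load 11/14]
  5 → bin 6 (new)  [load 5/14]
  8 → bin 6  [load 13/14]
6 bins opened.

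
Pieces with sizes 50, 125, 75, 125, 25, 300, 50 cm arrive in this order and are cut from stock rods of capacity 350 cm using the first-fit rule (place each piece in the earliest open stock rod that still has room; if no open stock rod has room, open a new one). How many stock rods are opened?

  50 → stock rod 1 (new)  [load 50/350]
  125 → stock rod 1  [load 175/350]
  75 → stock rod 1  [load 250/350]
  125 → stock rod 2 (new)  [load 125/350]
  25 → stock rod 1  [load 275/350]
  300 → stock rod 3 (new)  [load 300/350]
  50 → stock rod 1  [load 325/350]
3 stock rods opened.

3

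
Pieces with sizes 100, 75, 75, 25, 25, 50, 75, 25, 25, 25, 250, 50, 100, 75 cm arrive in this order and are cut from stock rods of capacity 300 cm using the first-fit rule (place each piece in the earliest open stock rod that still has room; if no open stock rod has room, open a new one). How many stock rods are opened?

  100 → stock rod 1 (new)  [load 100/300]
  75 → stock rod 1  [load 175/300]
  75 → stock rod 1  [load 250/300]
  25 → stock rod 1  [load 275/300]
  25 → stock rod 1  [load 300/300]
  50 → stock rod 2 (new)  [load 50/300]
  75 → stock rod 2  [load 125/300]
  25 → stock rod 2  [load 150/300]
  25 → stock rod 2  [load 175/300]
  25 → stock rod 2  [load 200/300]
  250 → stock rod 3 (new)  [load 250/300]
  50 → stock rod 2  [load 250/300]
  100 → stock rod 4 (new)  [load 100/300]
  75 → stock rod 4  [load 175/300]
4 stock rods opened.

4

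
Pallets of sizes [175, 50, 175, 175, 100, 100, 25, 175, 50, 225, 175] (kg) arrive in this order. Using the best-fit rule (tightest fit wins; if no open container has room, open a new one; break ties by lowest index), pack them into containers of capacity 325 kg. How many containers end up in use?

  175 → container 1 (new)  [load 175/325]
  50 → container 1  [load 225/325]
  175 → container 2 (new)  [load 175/325]
  175 → container 3 (new)  [load 175/325]
  100 → container 1  [load 325/325]
  100 → container 2  [load 275/325]
  25 → container 2  [load 300/325]
  175 → container 4 (new)  [load 175/325]
  50 → container 3  [load 225/325]
  225 → container 5 (new)  [load 225/325]
  175 → container 6 (new)  [load 175/325]
6 containers opened.

6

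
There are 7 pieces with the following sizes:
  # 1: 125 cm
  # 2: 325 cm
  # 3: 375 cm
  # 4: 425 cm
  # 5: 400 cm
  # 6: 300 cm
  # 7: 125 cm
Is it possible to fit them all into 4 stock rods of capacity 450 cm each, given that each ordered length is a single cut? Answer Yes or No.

No

Total = 2075 cm; ⌈2075/450⌉ = 5.
At least 5 stock rods are required, but only 4 are allowed.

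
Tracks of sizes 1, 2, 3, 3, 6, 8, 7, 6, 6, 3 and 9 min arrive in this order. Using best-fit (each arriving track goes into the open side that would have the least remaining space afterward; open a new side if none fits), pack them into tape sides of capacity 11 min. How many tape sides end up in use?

7

  1 → side 1 (new)  [load 1/11]
  2 → side 1  [load 3/11]
  3 → side 1  [load 6/11]
  3 → side 1  [load 9/11]
  6 → side 2 (new)  [load 6/11]
  8 → side 3 (new)  [load 8/11]
  7 → side 4 (new)  [load 7/11]
  6 → side 5 (new)  [load 6/11]
  6 → side 6 (new)  [load 6/11]
  3 → side 3  [load 11/11]
  9 → side 7 (new)  [load 9/11]
7 tape sides opened.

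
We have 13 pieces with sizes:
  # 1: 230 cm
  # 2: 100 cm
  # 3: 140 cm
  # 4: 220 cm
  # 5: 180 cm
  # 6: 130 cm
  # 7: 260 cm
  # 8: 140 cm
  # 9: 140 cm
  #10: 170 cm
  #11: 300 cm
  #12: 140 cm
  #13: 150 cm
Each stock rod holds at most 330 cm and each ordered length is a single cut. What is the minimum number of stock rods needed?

8

Total = 300 + 260 + 230 + 220 + 180 + 170 + 150 + 140 + 140 + 140 + 140 + 130 + 100 = 2300 cm.
Lower bound: ⌈2300/330⌉ = 7 stock rods.
A packing using 8 stock rods:
  stock rod 1: 300 = 300
  stock rod 2: 260 = 260
  stock rod 3: 230 + 100 = 330
  stock rod 4: 220 = 220
  stock rod 5: 180 + 150 = 330
  stock rod 6: 170 + 140 = 310
  stock rod 7: 140 + 140 = 280
  stock rod 8: 140 + 130 = 270
No arrangement into 7 stock rods stays within capacity, so 8 is optimal.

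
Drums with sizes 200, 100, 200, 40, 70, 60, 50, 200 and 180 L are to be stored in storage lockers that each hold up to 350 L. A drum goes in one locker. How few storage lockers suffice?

4

Total = 200 + 200 + 200 + 180 + 100 + 70 + 60 + 50 + 40 = 1100 L.
Lower bound: ⌈1100/350⌉ = 4 storage lockers.
A packing using 4 storage lockers:
  locker 1: 200 + 100 + 50 = 350
  locker 2: 200 + 70 + 60 = 330
  locker 3: 200 + 40 = 240
  locker 4: 180 = 180
This matches the lower bound, so 4 is optimal.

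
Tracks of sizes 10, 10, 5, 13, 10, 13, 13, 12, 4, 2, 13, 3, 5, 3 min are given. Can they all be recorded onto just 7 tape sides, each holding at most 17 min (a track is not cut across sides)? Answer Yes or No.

No

Total = 116 min; ⌈116/17⌉ = 7.
8 tracks each exceed half the capacity and cannot share a side, forcing at least 8 tape sides.
At least 8 tape sides are required, but only 7 are allowed.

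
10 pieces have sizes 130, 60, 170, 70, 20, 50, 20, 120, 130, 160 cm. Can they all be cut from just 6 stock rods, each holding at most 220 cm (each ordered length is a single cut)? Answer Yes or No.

A valid assignment using 5 stock rods:
  stock rod 1: 170 + 50 = 220
  stock rod 2: 160 + 60 = 220
  stock rod 3: 130 + 70 + 20 = 220
  stock rod 4: 130 + 20 = 150
  stock rod 5: 120 = 120
That uses only 5 ≤ 6, so 6 stock rods are enough.

Yes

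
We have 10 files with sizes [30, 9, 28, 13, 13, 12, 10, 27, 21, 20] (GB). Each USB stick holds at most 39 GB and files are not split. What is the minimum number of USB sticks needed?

Total = 30 + 28 + 27 + 21 + 20 + 13 + 13 + 12 + 10 + 9 = 183 GB.
Lower bound: ⌈183/39⌉ = 5 USB sticks.
A packing using 5 USB sticks:
  USB stick 1: 30 + 9 = 39
  USB stick 2: 28 + 10 = 38
  USB stick 3: 27 + 12 = 39
  USB stick 4: 21 + 13 = 34
  USB stick 5: 20 + 13 = 33
This matches the lower bound, so 5 is optimal.

5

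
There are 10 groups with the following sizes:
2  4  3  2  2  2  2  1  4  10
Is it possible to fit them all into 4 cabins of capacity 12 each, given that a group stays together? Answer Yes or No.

A valid assignment using 3 cabins:
  cabin 1: 10 + 2 = 12
  cabin 2: 4 + 4 + 3 + 1 = 12
  cabin 3: 2 + 2 + 2 + 2 = 8
That uses only 3 ≤ 4, so 4 cabins are enough.

Yes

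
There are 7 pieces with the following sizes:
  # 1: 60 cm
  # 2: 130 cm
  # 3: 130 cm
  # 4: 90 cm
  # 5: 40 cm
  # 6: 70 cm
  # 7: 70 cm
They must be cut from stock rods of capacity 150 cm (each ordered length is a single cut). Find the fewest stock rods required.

5

Total = 130 + 130 + 90 + 70 + 70 + 60 + 40 = 590 cm.
Lower bound: ⌈590/150⌉ = 4 stock rods.
A packing using 5 stock rods:
  stock rod 1: 130 = 130
  stock rod 2: 130 = 130
  stock rod 3: 90 + 60 = 150
  stock rod 4: 70 + 70 = 140
  stock rod 5: 40 = 40
No arrangement into 4 stock rods stays within capacity, so 5 is optimal.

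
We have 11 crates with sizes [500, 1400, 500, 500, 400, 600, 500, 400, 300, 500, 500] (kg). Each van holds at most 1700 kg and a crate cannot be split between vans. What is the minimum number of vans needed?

4

Total = 1400 + 600 + 500 + 500 + 500 + 500 + 500 + 500 + 400 + 400 + 300 = 6100 kg.
Lower bound: ⌈6100/1700⌉ = 4 vans.
A packing using 4 vans:
  van 1: 1400 + 300 = 1700
  van 2: 600 + 500 + 500 = 1600
  van 3: 500 + 500 + 500 = 1500
  van 4: 500 + 400 + 400 = 1300
This matches the lower bound, so 4 is optimal.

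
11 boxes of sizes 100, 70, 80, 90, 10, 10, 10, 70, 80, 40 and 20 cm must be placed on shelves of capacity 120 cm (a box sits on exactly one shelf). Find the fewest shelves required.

Total = 100 + 90 + 80 + 80 + 70 + 70 + 40 + 20 + 10 + 10 + 10 = 580 cm.
Lower bound: ⌈580/120⌉ = 5 shelves.
Also, 6 boxes each exceed 60 cm, and no two of those can share a shelf, so at least 6 shelves are needed.
A packing using 6 shelves:
  shelf 1: 100 + 20 = 120
  shelf 2: 90 + 10 + 10 + 10 = 120
  shelf 3: 80 + 40 = 120
  shelf 4: 80 = 80
  shelf 5: 70 = 70
  shelf 6: 70 = 70
This matches the lower bound, so 6 is optimal.

6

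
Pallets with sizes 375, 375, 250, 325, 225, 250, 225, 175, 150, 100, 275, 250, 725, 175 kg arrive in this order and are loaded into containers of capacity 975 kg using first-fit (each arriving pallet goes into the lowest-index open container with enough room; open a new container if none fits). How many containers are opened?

  375 → container 1 (new)  [load 375/975]
  375 → container 1  [load 750/975]
  250 → container 2 (new)  [load 250/975]
  325 → container 2  [load 575/975]
  225 → container 1  [load 975/975]
  250 → container 2  [load 825/975]
  225 → container 3 (new)  [load 225/975]
  175 → container 3  [load 400/975]
  150 → container 2  [load 975/975]
  100 → container 3  [load 500/975]
  275 → container 3  [load 775/975]
  250 → container 4 (new)  [load 250/975]
  725 → container 4  [load 975/975]
  175 → container 3  [load 950/975]
4 containers opened.

4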